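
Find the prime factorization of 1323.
3^3 × 7^2

Divide by primes starting from smallest:
1323 ÷ 3 = 441
441 ÷ 3 = 147
147 ÷ 3 = 49
49 ÷ 7 = 7
7 ÷ 7 = 1

1323 = 3^3 × 7^2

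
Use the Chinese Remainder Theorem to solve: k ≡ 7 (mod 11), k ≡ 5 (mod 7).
40

Using the Chinese Remainder Theorem:
M = product of moduli = 77
For equation 1: M_1 = 7, 7 ≡ 7 (mod 11), inverse of 7 mod 11 is 8 (check: 7 × 8 = 56 ≡ 1 (mod 11))
For equation 2: M_2 = 11, 11 ≡ 4 (mod 7), inverse of 11 mod 7 is 2 (check: 4 × 2 = 8 ≡ 1 (mod 7))
Combine: k ≡ Σ r_i×M_i×(M_i⁻¹ mod m_i) = 7×7×8 + 5×11×2 = 392 + 110 = 502
502 mod 77 = 40
k ≡ 40 (mod 77)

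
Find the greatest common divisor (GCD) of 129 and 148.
1

Using the Euclidean algorithm:
129 = 0 × 148 + 129
148 = 1 × 129 + 19
129 = 6 × 19 + 15
19 = 1 × 15 + 4
15 = 3 × 4 + 3
4 = 1 × 3 + 1
3 = 3 × 1 + 0

GCD(129, 148) = 1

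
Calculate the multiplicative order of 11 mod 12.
Powers of 11 mod 12: 11^1≡11, 11^2≡1. Order = 2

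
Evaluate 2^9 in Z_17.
9 = 8 + 1 (binary 1001). Repeated squaring mod 17: 2^1 ≡ 2; 2^2 ≡ 2² = 4 ≡ 4; 2^4 ≡ 4² = 16 ≡ 16; 2^8 ≡ 16² = 256 ≡ 1. Multiply: 2^9 = 2^8 × 2^1 ≡ 1 × 2 (mod 17): 1 × 2 = 2 ≡ 2. So 2^9 ≡ 2 (mod 17).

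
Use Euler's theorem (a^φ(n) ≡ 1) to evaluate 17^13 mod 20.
By Euler: 17^{8} ≡ 1 (mod 20) since gcd(17, 20) = 1. 13 = 1×8 + 5. So 17^{13} ≡ 17^{5} ≡ 17 (mod 20)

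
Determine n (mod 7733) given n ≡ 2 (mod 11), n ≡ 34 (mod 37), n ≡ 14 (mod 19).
2180

Using the Chinese Remainder Theorem:
M = product of moduli = 7733
For equation 1: M_1 = 703, 703 ≡ 10 (mod 11), inverse of 703 mod 11 is 10 (check: 10 × 10 = 100 ≡ 1 (mod 11))
For equation 2: M_2 = 209, 209 ≡ 24 (mod 37), inverse of 209 mod 37 is 17 (check: 24 × 17 = 408 ≡ 1 (mod 37))
For equation 3: M_3 = 407, 407 ≡ 8 (mod 19), inverse of 407 mod 19 is 12 (check: 8 × 12 = 96 ≡ 1 (mod 19))
Combine: n ≡ Σ r_i×M_i×(M_i⁻¹ mod m_i) = 2×703×10 + 34×209×17 + 14×407×12 = 14060 + 120802 + 68376 = 203238
203238 mod 7733 = 2180
n ≡ 2180 (mod 7733)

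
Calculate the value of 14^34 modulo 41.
Using repeated squaring. 34 = 32 + 2 (binary 100010). Repeated squaring mod 41: 14^1 ≡ 14; 14^2 ≡ 14² = 196 ≡ 32; 14^4 ≡ 32² = 1024 ≡ 40; 14^8 ≡ 40² = 1600 ≡ 1; 14^16 ≡ 1² = 1 ≡ 1; 14^32 ≡ 1² = 1 ≡ 1. Multiply: 14^34 = 14^32 × 14^2 ≡ 1 × 32 (mod 41): 1 × 32 = 32 ≡ 32. So 14^34 ≡ 32 (mod 41).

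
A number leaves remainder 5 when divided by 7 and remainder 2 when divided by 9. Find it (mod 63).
M = 7 × 9 = 63. M₁ = 9, y₁ ≡ 4 (mod 7). M₂ = 7, y₂ ≡ 4 (mod 9). y = 5×9×4 + 2×7×4 ≡ 47 (mod 63)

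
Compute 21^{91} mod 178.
5

Using successive squaring:
Binary expansion of 91: 1011011
Powers of 21 mod 178 (each is the square of the previous):
  21^1 ≡ 21 (mod 178)
  21^2 ≡ 21² = 441 ≡ 85 (mod 178)
  21^4 ≡ 85² = 7225 ≡ 105 (mod 178)
  21^8 ≡ 105² = 11025 ≡ 167 (mod 178)
  21^16 ≡ 167² = 27889 ≡ 121 (mod 178)
  21^32 ≡ 121² = 14641 ≡ 45 (mod 178)
  21^64 ≡ 45² = 2025 ≡ 67 (mod 178)
91 = 64 + 16 + 8 + 2 + 1, so 21^91 = 21^64 × 21^16 × 21^8 × 21^2 × 21^1 ≡ 67 × 121 × 167 × 85 × 21 (mod 178)
Multiplying step by step:
  67 × 121 = 8107 ≡ 97 (mod 178)
  97 × 167 = 16199 ≡ 1 (mod 178)
  1 × 85 = 85 ≡ 85 (mod 178)
  85 × 21 = 1785 ≡ 5 (mod 178)
Result: 21^91 ≡ 5 (mod 178)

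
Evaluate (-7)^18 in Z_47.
Using repeated squaring. (-7) ≡ 40 (mod 47). 18 = 16 + 2 (binary 10010). Repeated squaring mod 47: 40^1 ≡ 40; 40^2 ≡ 40² = 1600 ≡ 2; 40^4 ≡ 2² = 4 ≡ 4; 40^8 ≡ 4² = 16 ≡ 16; 40^16 ≡ 16² = 256 ≡ 21. Multiply: (-7)^18 ≡ 40^16 × 40^2 ≡ 21 × 2 (mod 47): 21 × 2 = 42 ≡ 42. So (-7)^18 ≡ 42 (mod 47).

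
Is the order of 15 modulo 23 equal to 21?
No, the actual order is 22, not 21.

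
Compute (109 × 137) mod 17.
7

(109 × 137) = 14933
14933 mod 17 = 7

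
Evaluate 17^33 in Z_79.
Using repeated squaring. 33 = 32 + 1 (binary 100001). Repeated squaring mod 79: 17^1 ≡ 17; 17^2 ≡ 17² = 289 ≡ 52; 17^4 ≡ 52² = 2704 ≡ 18; 17^8 ≡ 18² = 324 ≡ 8; 17^16 ≡ 8² = 64 ≡ 64; 17^32 ≡ 64² = 4096 ≡ 67. Multiply: 17^33 = 17^32 × 17^1 ≡ 67 × 17 (mod 79): 67 × 17 = 1139 ≡ 33. So 17^33 ≡ 33 (mod 79).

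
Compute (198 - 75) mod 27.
15

(198 - 75) = 123
123 mod 27 = 15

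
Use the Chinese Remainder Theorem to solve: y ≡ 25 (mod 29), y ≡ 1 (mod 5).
141

Using the Chinese Remainder Theorem:
M = product of moduli = 145
For equation 1: M_1 = 5, 5 ≡ 5 (mod 29), inverse of 5 mod 29 is 6 (check: 5 × 6 = 30 ≡ 1 (mod 29))
For equation 2: M_2 = 29, 29 ≡ 4 (mod 5), inverse of 29 mod 5 is 4 (check: 4 × 4 = 16 ≡ 1 (mod 5))
Combine: y ≡ Σ r_i×M_i×(M_i⁻¹ mod m_i) = 25×5×6 + 1×29×4 = 750 + 116 = 866
866 mod 145 = 141
y ≡ 141 (mod 145)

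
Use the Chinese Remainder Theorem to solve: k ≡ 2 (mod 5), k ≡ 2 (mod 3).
M = 5 × 3 = 15. M₁ = 3, y₁ ≡ 2 (mod 5). M₂ = 5, y₂ ≡ 2 (mod 3). k = 2×3×2 + 2×5×2 ≡ 2 (mod 15)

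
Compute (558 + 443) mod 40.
1

(558 + 443) = 1001
1001 mod 40 = 1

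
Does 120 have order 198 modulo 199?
p - 1 = 198 has prime divisors 2, 3, 11. Check 120^(198/q) mod 199 for each: 120^(198/2) = 120^99 ≡ 198, 120^(198/3) = 120^66 ≡ 106, 120^(198/11) = 120^18 ≡ 18 (mod 199). None of these is 1, so 120 has order 198 = φ(199), so it is a primitive root mod 199.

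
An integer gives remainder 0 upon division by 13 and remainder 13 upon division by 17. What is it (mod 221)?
M = 13 × 17 = 221. M₁ = 17, y₁ ≡ 10 (mod 13). M₂ = 13, y₂ ≡ 4 (mod 17). x = 0×17×10 + 13×13×4 ≡ 13 (mod 221). The smallest positive such number is 13.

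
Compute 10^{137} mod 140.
40

Using successive squaring:
Binary expansion of 137: 10001001
Powers of 10 mod 140 (each is the square of the previous):
  10^1 ≡ 10 (mod 140)
  10^2 ≡ 10² = 100 ≡ 100 (mod 140)
  10^4 ≡ 100² = 10000 ≡ 60 (mod 140)
  10^8 ≡ 60² = 3600 ≡ 100 (mod 140)
  10^16 ≡ 100² = 10000 ≡ 60 (mod 140)
  10^32 ≡ 60² = 3600 ≡ 100 (mod 140)
  10^64 ≡ 100² = 10000 ≡ 60 (mod 140)
  10^128 ≡ 60² = 3600 ≡ 100 (mod 140)
137 = 128 + 8 + 1, so 10^137 = 10^128 × 10^8 × 10^1 ≡ 100 × 100 × 10 (mod 140)
Multiplying step by step:
  100 × 100 = 10000 ≡ 60 (mod 140)
  60 × 10 = 600 ≡ 40 (mod 140)
Result: 10^137 ≡ 40 (mod 140)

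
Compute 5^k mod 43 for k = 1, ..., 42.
g^1, g^2, ..., g^{42} mod 43: {5, 25, 39, 23, 29, 16, 37, 13, 22, 24, 34, 41, 33, 36, 8, 40, 28, 11, 12, 17, 42, 38, 18, 4, 20, 14, 27, 6, 30, 21, 19, 9, 2, 10, 7, 35, 3, 15, 32, 31, 26, 1}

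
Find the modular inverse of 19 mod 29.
19^(-1) ≡ 26 (mod 29). Verification: 19 × 26 = 494 ≡ 1 (mod 29)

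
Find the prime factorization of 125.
5^3

Divide by primes starting from smallest:
125 ÷ 5 = 25
25 ÷ 5 = 5
5 ÷ 5 = 1

125 = 5^3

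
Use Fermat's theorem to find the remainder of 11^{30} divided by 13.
12

By Fermat's Little Theorem, a^(p-1) ≡ 1 (mod p) for prime p and gcd(a, p) = 1
Here p = 13, so 11^12 ≡ 1 (mod 13)
We can reduce the exponent: 30 mod 12 = 6
So 11^30 ≡ 11^6 (mod 13)
Computing: 11^6 mod 13 = 12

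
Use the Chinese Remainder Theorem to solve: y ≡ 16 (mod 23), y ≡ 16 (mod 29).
16

Using the Chinese Remainder Theorem:
M = product of moduli = 667
For equation 1: M_1 = 29, 29 ≡ 6 (mod 23), inverse of 29 mod 23 is 4 (check: 6 × 4 = 24 ≡ 1 (mod 23))
For equation 2: M_2 = 23, 23 ≡ 23 (mod 29), inverse of 23 mod 29 is 24 (check: 23 × 24 = 552 ≡ 1 (mod 29))
Combine: y ≡ Σ r_i×M_i×(M_i⁻¹ mod m_i) = 16×29×4 + 16×23×24 = 1856 + 8832 = 10688
10688 mod 667 = 16
y ≡ 16 (mod 667)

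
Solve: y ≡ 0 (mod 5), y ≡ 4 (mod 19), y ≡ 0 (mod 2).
M = 5 × 19 × 2 = 190. M₁ = 38, y₁ ≡ 2 (mod 5). M₂ = 10, y₂ ≡ 2 (mod 19). M₃ = 95, y₃ ≡ 1 (mod 2). y = 0×38×2 + 4×10×2 + 0×95×1 ≡ 80 (mod 190)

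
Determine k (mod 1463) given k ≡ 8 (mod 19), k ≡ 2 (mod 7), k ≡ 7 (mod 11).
1129

Using the Chinese Remainder Theorem:
M = product of moduli = 1463
For equation 1: M_1 = 77, 77 ≡ 1 (mod 19), inverse of 77 mod 19 is 1 (check: 1 × 1 = 1 ≡ 1 (mod 19))
For equation 2: M_2 = 209, 209 ≡ 6 (mod 7), inverse of 209 mod 7 is 6 (check: 6 × 6 = 36 ≡ 1 (mod 7))
For equation 3: M_3 = 133, 133 ≡ 1 (mod 11), inverse of 133 mod 11 is 1 (check: 1 × 1 = 1 ≡ 1 (mod 11))
Combine: k ≡ Σ r_i×M_i×(M_i⁻¹ mod m_i) = 8×77×1 + 2×209×6 + 7×133×1 = 616 + 2508 + 931 = 4055
4055 mod 1463 = 1129
k ≡ 1129 (mod 1463)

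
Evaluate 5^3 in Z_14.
3 = 2 + 1 (binary 11). Repeated squaring mod 14: 5^1 ≡ 5; 5^2 ≡ 5² = 25 ≡ 11. Multiply: 5^3 = 5^2 × 5^1 ≡ 11 × 5 (mod 14): 11 × 5 = 55 ≡ 13. So 5^3 ≡ 13 (mod 14).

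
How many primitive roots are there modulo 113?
Number of primitive roots mod 113 = φ(112) = 48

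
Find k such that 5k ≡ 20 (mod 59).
4

Since gcd(5, 59) = 1 divides 20, a solution exists.
Multiply both sides by the inverse of 5 mod 59:
  5^(-1) mod 59 = 12
  x ≡ 12 × 20 ≡ 240 ≡ 4 (mod 59)
Verification: 5 × 4 = 20 = 0 × 59 + 20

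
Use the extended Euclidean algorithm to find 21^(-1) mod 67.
Extended GCD: 21(16) + 67(-5) = 1. So 21^(-1) ≡ 16 ≡ 16 (mod 67). Verify: 21 × 16 = 336 ≡ 1 (mod 67)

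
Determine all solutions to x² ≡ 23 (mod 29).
The square roots of 23 mod 29 are 20 and 9. Verify: 20² = 400 ≡ 23 (mod 29)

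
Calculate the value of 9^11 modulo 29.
Using repeated squaring. 11 = 8 + 2 + 1 (binary 1011). Repeated squaring mod 29: 9^1 ≡ 9; 9^2 ≡ 9² = 81 ≡ 23; 9^4 ≡ 23² = 529 ≡ 7; 9^8 ≡ 7² = 49 ≡ 20. Multiply: 9^11 = 9^8 × 9^2 × 9^1 ≡ 20 × 23 × 9 (mod 29): 20 × 23 = 460 ≡ 25; 25 × 9 = 225 ≡ 22. So 9^11 ≡ 22 (mod 29).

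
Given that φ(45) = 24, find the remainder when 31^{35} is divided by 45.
By Euler: 31^{24} ≡ 1 (mod 45) since gcd(31, 45) = 1. 35 = 1×24 + 11. So 31^{35} ≡ 31^{11} ≡ 16 (mod 45)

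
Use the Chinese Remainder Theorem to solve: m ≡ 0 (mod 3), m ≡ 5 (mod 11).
M = 3 × 11 = 33. M₁ = 11, y₁ ≡ 2 (mod 3). M₂ = 3, y₂ ≡ 4 (mod 11). m = 0×11×2 + 5×3×4 ≡ 27 (mod 33)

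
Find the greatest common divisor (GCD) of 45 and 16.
1

Using the Euclidean algorithm:
45 = 2 × 16 + 13
16 = 1 × 13 + 3
13 = 4 × 3 + 1
3 = 3 × 1 + 0

GCD(45, 16) = 1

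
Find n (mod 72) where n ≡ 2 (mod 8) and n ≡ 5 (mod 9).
M = 8 × 9 = 72. M₁ = 9, y₁ ≡ 1 (mod 8). M₂ = 8, y₂ ≡ 8 (mod 9). n = 2×9×1 + 5×8×8 ≡ 50 (mod 72)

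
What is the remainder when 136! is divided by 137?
By Wilson's theorem, (136)! ≡ -1 ≡ 136 (mod 137)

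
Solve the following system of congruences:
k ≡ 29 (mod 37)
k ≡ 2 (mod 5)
177

Using the Chinese Remainder Theorem:
M = product of moduli = 185
For equation 1: M_1 = 5, 5 ≡ 5 (mod 37), inverse of 5 mod 37 is 15 (check: 5 × 15 = 75 ≡ 1 (mod 37))
For equation 2: M_2 = 37, 37 ≡ 2 (mod 5), inverse of 37 mod 5 is 3 (check: 2 × 3 = 6 ≡ 1 (mod 5))
Combine: k ≡ Σ r_i×M_i×(M_i⁻¹ mod m_i) = 29×5×15 + 2×37×3 = 2175 + 222 = 2397
2397 mod 185 = 177
k ≡ 177 (mod 185)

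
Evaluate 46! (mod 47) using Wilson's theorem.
By Wilson's theorem, (46)! ≡ -1 ≡ 46 (mod 47)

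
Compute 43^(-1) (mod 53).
37

Using Extended Euclidean Algorithm:
gcd(43, 53) = 1
Bezout coefficients: 43 × -16 + 53 × 13 = 1
So 43 × -16 ≡ 1 (mod 53)
The inverse is -16 mod 53 = 37
Verification: 43 × 37 = 1591 = 30 × 53 + 1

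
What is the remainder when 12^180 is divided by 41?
Using Fermat: 12^{40} ≡ 1 (mod 41). 180 ≡ 20 (mod 40). So 12^{180} ≡ 12^{20} ≡ 40 (mod 41)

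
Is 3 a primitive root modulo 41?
No

To verify, check if 3^(40/q) ≢ 1 (mod 41) for each prime divisor q of 40
Divisors of 40 = 40: [1, 2, 4, 5, 8, 10, 20, 40]
  3^(40/2) = 3^20 ≡ 40 (mod 41)
  3^(40/5) = 3^8 ≡ 1 (mod 41)
Conclusion: 3 is not a primitive root modulo 41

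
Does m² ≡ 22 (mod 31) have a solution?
By Euler's criterion: 22^{15} ≡ 30 (mod 31). Since this equals -1 (≡ 30), 22 is not a QR.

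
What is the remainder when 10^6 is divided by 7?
10 ≡ 3 (mod 7). 6 = 4 + 2 (binary 110). Repeated squaring mod 7: 3^1 ≡ 3; 3^2 ≡ 3² = 9 ≡ 2; 3^4 ≡ 2² = 4 ≡ 4. Multiply: 10^6 ≡ 3^4 × 3^2 ≡ 4 × 2 (mod 7): 4 × 2 = 8 ≡ 1. So 10^6 ≡ 1 (mod 7).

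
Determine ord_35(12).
Powers of 12 mod 35: 12^1≡12, 12^2≡4, 12^3≡13, 12^4≡16, 12^5≡17, 12^6≡29, 12^7≡33, 12^8≡11, 12^9≡27, 12^10≡9, 12^11≡3, 12^12≡1. Order = 12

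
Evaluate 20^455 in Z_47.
Using Fermat: 20^{46} ≡ 1 (mod 47). 455 ≡ 41 (mod 46). So 20^{455} ≡ 20^{41} ≡ 19 (mod 47)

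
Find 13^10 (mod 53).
10 = 8 + 2 (binary 1010). Repeated squaring mod 53: 13^1 ≡ 13; 13^2 ≡ 13² = 169 ≡ 10; 13^4 ≡ 10² = 100 ≡ 47; 13^8 ≡ 47² = 2209 ≡ 36. Multiply: 13^10 = 13^8 × 13^2 ≡ 36 × 10 (mod 53): 36 × 10 = 360 ≡ 42. So 13^10 ≡ 42 (mod 53).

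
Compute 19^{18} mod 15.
1

Using successive squaring:
Binary expansion of 18: 10010
Powers of 19 mod 15 (each is the square of the previous):
  19^1 ≡ 4 (mod 15)
  19^2 ≡ 4² = 16 ≡ 1 (mod 15)
  19^4 ≡ 1² = 1 ≡ 1 (mod 15)
  19^8 ≡ 1² = 1 ≡ 1 (mod 15)
  19^16 ≡ 1² = 1 ≡ 1 (mod 15)
18 = 16 + 2, so 19^18 = 19^16 × 19^2 ≡ 1 × 1 (mod 15)
Multiplying step by step:
  1 × 1 = 1 ≡ 1 (mod 15)
Result: 19^18 ≡ 1 (mod 15)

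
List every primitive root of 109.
Primitive roots mod 109: {6, 10, 11, 13, 14, 18, 24, 30, 37, 39, 40, 42, 44, 47, 50, 51, 52, 53, 56, 57, 58, 59, 62, 65, 67, 69, 70, 72, 79, 85, 91, 95, 96, 98, 99, 103}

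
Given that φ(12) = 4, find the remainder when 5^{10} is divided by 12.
By Euler: 5^{4} ≡ 1 (mod 12) since gcd(5, 12) = 1. 10 = 2×4 + 2. So 5^{10} ≡ 5^{2} ≡ 1 (mod 12)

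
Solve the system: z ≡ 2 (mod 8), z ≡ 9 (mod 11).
M = 8 × 11 = 88. M₁ = 11, y₁ ≡ 3 (mod 8). M₂ = 8, y₂ ≡ 7 (mod 11). z = 2×11×3 + 9×8×7 ≡ 42 (mod 88)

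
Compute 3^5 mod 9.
5 = 4 + 1 (binary 101). Repeated squaring mod 9: 3^1 ≡ 3; 3^2 ≡ 3² = 9 ≡ 0; 3^4 ≡ 0² = 0 ≡ 0. Multiply: 3^5 = 3^4 × 3^1 ≡ 0 × 3 (mod 9): 0 × 3 = 0 ≡ 0. So 3^5 ≡ 0 (mod 9).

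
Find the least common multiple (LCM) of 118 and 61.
7198

First find GCD(118, 61) using the Euclidean algorithm:
118 = 1 × 61 + 57
61 = 1 × 57 + 4
57 = 14 × 4 + 1
4 = 4 × 1 + 0
GCD(118, 61) = 1

LCM formula: LCM(a, b) = (a × b) / GCD(a, b)
LCM(118, 61) = (118 × 61) / 1
LCM(118, 61) = 7198 / 1
LCM(118, 61) = 7198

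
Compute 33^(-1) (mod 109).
76

Using Extended Euclidean Algorithm:
gcd(33, 109) = 1
Bezout coefficients: 33 × -33 + 109 × 10 = 1
So 33 × -33 ≡ 1 (mod 109)
The inverse is -33 mod 109 = 76
Verification: 33 × 76 = 2508 = 23 × 109 + 1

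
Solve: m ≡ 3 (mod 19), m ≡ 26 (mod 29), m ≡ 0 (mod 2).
M = 19 × 29 × 2 = 1102. M₁ = 58, y₁ ≡ 1 (mod 19). M₂ = 38, y₂ ≡ 13 (mod 29). M₃ = 551, y₃ ≡ 1 (mod 2). m = 3×58×1 + 26×38×13 + 0×551×1 ≡ 896 (mod 1102)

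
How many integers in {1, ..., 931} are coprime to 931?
756

Prime factorization: 931 = 7^2 × 19
Using the formula φ(n) = n × Π(1 - 1/p) for each prime factor p:
φ(931) = 931 × (1 - 1/7) × (1 - 1/19)
φ(931) = 756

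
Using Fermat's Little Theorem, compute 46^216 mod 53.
By Fermat: 46^{52} ≡ 1 (mod 53). 216 = 4×52 + 8. So 46^{216} ≡ 46^{8} ≡ 44 (mod 53)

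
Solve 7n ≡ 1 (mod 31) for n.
9

Using Extended Euclidean Algorithm:
gcd(7, 31) = 1
Bezout coefficients: 7 × 9 + 31 × -2 = 1
So 7 × 9 ≡ 1 (mod 31)
The inverse is 9 mod 31 = 9
Verification: 7 × 9 = 63 = 2 × 31 + 1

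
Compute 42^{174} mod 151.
123

Using successive squaring:
Binary expansion of 174: 10101110
Powers of 42 mod 151 (each is the square of the previous):
  42^1 ≡ 42 (mod 151)
  42^2 ≡ 42² = 1764 ≡ 103 (mod 151)
  42^4 ≡ 103² = 10609 ≡ 39 (mod 151)
  42^8 ≡ 39² = 1521 ≡ 11 (mod 151)
  42^16 ≡ 11² = 121 ≡ 121 (mod 151)
  42^32 ≡ 121² = 14641 ≡ 145 (mod 151)
  42^64 ≡ 145² = 21025 ≡ 36 (mod 151)
  42^128 ≡ 36² = 1296 ≡ 88 (mod 151)
174 = 128 + 32 + 8 + 4 + 2, so 42^174 = 42^128 × 42^32 × 42^8 × 42^4 × 42^2 ≡ 88 × 145 × 11 × 39 × 103 (mod 151)
Multiplying step by step:
  88 × 145 = 12760 ≡ 76 (mod 151)
  76 × 11 = 836 ≡ 81 (mod 151)
  81 × 39 = 3159 ≡ 139 (mod 151)
  139 × 103 = 14317 ≡ 123 (mod 151)
Result: 42^174 ≡ 123 (mod 151)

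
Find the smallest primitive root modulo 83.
2

A primitive root g modulo p has order p-1 = 82
Prime divisors of 82: [2, 41]
g is a primitive root iff g^(82/q) ≢ 1 (mod 83) for each prime divisor q
Testing small values:
  g = 2: 2^41 ≡ 82, 2^2 ≡ 4 (mod 83) → none is 1, primitive root!
The smallest primitive root is 2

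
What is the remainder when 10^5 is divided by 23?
5 = 4 + 1 (binary 101). Repeated squaring mod 23: 10^1 ≡ 10; 10^2 ≡ 10² = 100 ≡ 8; 10^4 ≡ 8² = 64 ≡ 18. Multiply: 10^5 = 10^4 × 10^1 ≡ 18 × 10 (mod 23): 18 × 10 = 180 ≡ 19. So 10^5 ≡ 19 (mod 23).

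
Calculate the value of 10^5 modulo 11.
5 = 4 + 1 (binary 101). Repeated squaring mod 11: 10^1 ≡ 10; 10^2 ≡ 10² = 100 ≡ 1; 10^4 ≡ 1² = 1 ≡ 1. Multiply: 10^5 = 10^4 × 10^1 ≡ 1 × 10 (mod 11): 1 × 10 = 10 ≡ 10. So 10^5 ≡ 10 (mod 11).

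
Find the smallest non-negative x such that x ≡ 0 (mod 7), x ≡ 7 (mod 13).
7

Using the Chinese Remainder Theorem:
M = product of moduli = 91
For equation 1: M_1 = 13, 13 ≡ 6 (mod 7), inverse of 13 mod 7 is 6 (check: 6 × 6 = 36 ≡ 1 (mod 7))
For equation 2: M_2 = 7, 7 ≡ 7 (mod 13), inverse of 7 mod 13 is 2 (check: 7 × 2 = 14 ≡ 1 (mod 13))
Combine: x ≡ Σ r_i×M_i×(M_i⁻¹ mod m_i) = 0×13×6 + 7×7×2 = 0 + 98 = 98
98 mod 91 = 7
x ≡ 7 (mod 91)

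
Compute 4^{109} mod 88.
80

Using successive squaring:
Binary expansion of 109: 1101101
Powers of 4 mod 88 (each is the square of the previous):
  4^1 ≡ 4 (mod 88)
  4^2 ≡ 4² = 16 ≡ 16 (mod 88)
  4^4 ≡ 16² = 256 ≡ 80 (mod 88)
  4^8 ≡ 80² = 6400 ≡ 64 (mod 88)
  4^16 ≡ 64² = 4096 ≡ 48 (mod 88)
  4^32 ≡ 48² = 2304 ≡ 16 (mod 88)
  4^64 ≡ 16² = 256 ≡ 80 (mod 88)
109 = 64 + 32 + 8 + 4 + 1, so 4^109 = 4^64 × 4^32 × 4^8 × 4^4 × 4^1 ≡ 80 × 16 × 64 × 80 × 4 (mod 88)
Multiplying step by step:
  80 × 16 = 1280 ≡ 48 (mod 88)
  48 × 64 = 3072 ≡ 80 (mod 88)
  80 × 80 = 6400 ≡ 64 (mod 88)
  64 × 4 = 256 ≡ 80 (mod 88)
Result: 4^109 ≡ 80 (mod 88)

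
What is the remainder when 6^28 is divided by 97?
Using repeated squaring. 28 = 16 + 8 + 4 (binary 11100). Repeated squaring mod 97: 6^1 ≡ 6; 6^2 ≡ 6² = 36 ≡ 36; 6^4 ≡ 36² = 1296 ≡ 35; 6^8 ≡ 35² = 1225 ≡ 61; 6^16 ≡ 61² = 3721 ≡ 35. Multiply: 6^28 = 6^16 × 6^8 × 6^4 ≡ 35 × 61 × 35 (mod 97): 35 × 61 = 2135 ≡ 1; 1 × 35 = 35 ≡ 35. So 6^28 ≡ 35 (mod 97).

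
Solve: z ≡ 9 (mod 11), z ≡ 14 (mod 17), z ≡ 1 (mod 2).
M = 11 × 17 × 2 = 374. M₁ = 34, y₁ ≡ 1 (mod 11). M₂ = 22, y₂ ≡ 7 (mod 17). M₃ = 187, y₃ ≡ 1 (mod 2). z = 9×34×1 + 14×22×7 + 1×187×1 ≡ 31 (mod 374)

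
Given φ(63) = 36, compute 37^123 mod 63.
By Euler: 37^{36} ≡ 1 (mod 63) since gcd(37, 63) = 1. 123 = 3×36 + 15. So 37^{123} ≡ 37^{15} ≡ 1 (mod 63)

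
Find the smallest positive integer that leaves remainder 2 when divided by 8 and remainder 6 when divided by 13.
M = 8 × 13 = 104. M₁ = 13, y₁ ≡ 5 (mod 8). M₂ = 8, y₂ ≡ 5 (mod 13). r = 2×13×5 + 6×8×5 ≡ 58 (mod 104). The smallest positive such number is 58.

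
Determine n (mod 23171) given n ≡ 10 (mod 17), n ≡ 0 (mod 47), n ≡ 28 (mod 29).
19458

Using the Chinese Remainder Theorem:
M = product of moduli = 23171
For equation 1: M_1 = 1363, 1363 ≡ 3 (mod 17), inverse of 1363 mod 17 is 6 (check: 3 × 6 = 18 ≡ 1 (mod 17))
For equation 2: M_2 = 493, 493 ≡ 23 (mod 47), inverse of 493 mod 47 is 45 (check: 23 × 45 = 1035 ≡ 1 (mod 47))
For equation 3: M_3 = 799, 799 ≡ 16 (mod 29), inverse of 799 mod 29 is 20 (check: 16 × 20 = 320 ≡ 1 (mod 29))
Combine: n ≡ Σ r_i×M_i×(M_i⁻¹ mod m_i) = 10×1363×6 + 0×493×45 + 28×799×20 = 81780 + 0 + 447440 = 529220
529220 mod 23171 = 19458
n ≡ 19458 (mod 23171)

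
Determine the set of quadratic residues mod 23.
QRs mod 23: {1, 2, 3, 4, 6, 8, 9, 12, 13, 16, 18}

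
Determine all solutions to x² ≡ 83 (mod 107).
The square roots of 83 mod 107 are 61 and 46. Verify: 61² = 3721 ≡ 83 (mod 107)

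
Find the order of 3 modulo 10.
Powers of 3 mod 10: 3^1≡3, 3^2≡9, 3^3≡7, 3^4≡1. Order = 4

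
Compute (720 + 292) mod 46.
0

(720 + 292) = 1012
1012 mod 46 = 0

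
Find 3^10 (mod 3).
3 ≡ 0 (mod 3). 10 = 8 + 2 (binary 1010). Repeated squaring mod 3: 0^1 ≡ 0; 0^2 ≡ 0² = 0 ≡ 0; 0^4 ≡ 0² = 0 ≡ 0; 0^8 ≡ 0² = 0 ≡ 0. Multiply: 3^10 ≡ 0^8 × 0^2 ≡ 0 × 0 (mod 3): 0 × 0 = 0 ≡ 0. So 3^10 ≡ 0 (mod 3).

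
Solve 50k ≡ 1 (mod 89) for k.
73

Using Extended Euclidean Algorithm:
gcd(50, 89) = 1
Bezout coefficients: 50 × -16 + 89 × 9 = 1
So 50 × -16 ≡ 1 (mod 89)
The inverse is -16 mod 89 = 73
Verification: 50 × 73 = 3650 = 41 × 89 + 1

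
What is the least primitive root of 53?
2

A primitive root g modulo p has order p-1 = 52
Prime divisors of 52: [2, 13]
g is a primitive root iff g^(52/q) ≢ 1 (mod 53) for each prime divisor q
Testing small values:
  g = 2: 2^26 ≡ 52, 2^4 ≡ 16 (mod 53) → none is 1, primitive root!
The smallest primitive root is 2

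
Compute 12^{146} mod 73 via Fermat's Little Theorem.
71

By Fermat's Little Theorem, a^(p-1) ≡ 1 (mod p) for prime p and gcd(a, p) = 1
Here p = 73, so 12^72 ≡ 1 (mod 73)
We can reduce the exponent: 146 mod 72 = 2
So 12^146 ≡ 12^2 (mod 73)
Computing: 12^2 mod 73 = 71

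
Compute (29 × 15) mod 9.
3

(29 × 15) = 435
435 mod 9 = 3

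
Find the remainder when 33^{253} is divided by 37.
By Fermat: 33^{36} ≡ 1 (mod 37). 253 = 7×36 + 1. So 33^{253} ≡ 33^{1} ≡ 33 (mod 37)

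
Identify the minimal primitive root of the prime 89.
p - 1 = 88 has prime divisors 2, 11. h is a primitive root mod 89 iff h^(88/q) ≢ 1 (mod 89) for each such q.
h = 2: 2^44 ≡ 1, 2^8 ≡ 78 (mod 89); 2^44 ≡ 1, so not a primitive root.
h = 3: 3^44 ≡ 88, 3^8 ≡ 64 (mod 89); none is 1, so 3 has order 88 and is a primitive root.
The smallest primitive root mod 89 is g = 3.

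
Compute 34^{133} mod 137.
73

Using successive squaring:
Binary expansion of 133: 10000101
Powers of 34 mod 137 (each is the square of the previous):
  34^1 ≡ 34 (mod 137)
  34^2 ≡ 34² = 1156 ≡ 60 (mod 137)
  34^4 ≡ 60² = 3600 ≡ 38 (mod 137)
  34^8 ≡ 38² = 1444 ≡ 74 (mod 137)
  34^16 ≡ 74² = 5476 ≡ 133 (mod 137)
  34^32 ≡ 133² = 17689 ≡ 16 (mod 137)
  34^64 ≡ 16² = 256 ≡ 119 (mod 137)
  34^128 ≡ 119² = 14161 ≡ 50 (mod 137)
133 = 128 + 4 + 1, so 34^133 = 34^128 × 34^4 × 34^1 ≡ 50 × 38 × 34 (mod 137)
Multiplying step by step:
  50 × 38 = 1900 ≡ 119 (mod 137)
  119 × 34 = 4046 ≡ 73 (mod 137)
Result: 34^133 ≡ 73 (mod 137)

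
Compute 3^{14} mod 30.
9

Using successive squaring:
Binary expansion of 14: 1110
Powers of 3 mod 30 (each is the square of the previous):
  3^1 ≡ 3 (mod 30)
  3^2 ≡ 3² = 9 ≡ 9 (mod 30)
  3^4 ≡ 9² = 81 ≡ 21 (mod 30)
  3^8 ≡ 21² = 441 ≡ 21 (mod 30)
14 = 8 + 4 + 2, so 3^14 = 3^8 × 3^4 × 3^2 ≡ 21 × 21 × 9 (mod 30)
Multiplying step by step:
  21 × 21 = 441 ≡ 21 (mod 30)
  21 × 9 = 189 ≡ 9 (mod 30)
Result: 3^14 ≡ 9 (mod 30)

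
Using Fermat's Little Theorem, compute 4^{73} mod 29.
6

By Fermat's Little Theorem, a^(p-1) ≡ 1 (mod p) for prime p and gcd(a, p) = 1
Here p = 29, so 4^28 ≡ 1 (mod 29)
We can reduce the exponent: 73 mod 28 = 17
So 4^73 ≡ 4^17 (mod 29)
Computing: 4^17 mod 29 = 6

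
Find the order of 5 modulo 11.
Powers of 5 mod 11: 5^1≡5, 5^2≡3, 5^3≡4, 5^4≡9, 5^5≡1. Order = 5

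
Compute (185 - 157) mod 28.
0

(185 - 157) = 28
28 mod 28 = 0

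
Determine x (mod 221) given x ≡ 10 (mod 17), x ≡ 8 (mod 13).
112

Using the Chinese Remainder Theorem:
M = product of moduli = 221
For equation 1: M_1 = 13, 13 ≡ 13 (mod 17), inverse of 13 mod 17 is 4 (check: 13 × 4 = 52 ≡ 1 (mod 17))
For equation 2: M_2 = 17, 17 ≡ 4 (mod 13), inverse of 17 mod 13 is 10 (check: 4 × 10 = 40 ≡ 1 (mod 13))
Combine: x ≡ Σ r_i×M_i×(M_i⁻¹ mod m_i) = 10×13×4 + 8×17×10 = 520 + 1360 = 1880
1880 mod 221 = 112
x ≡ 112 (mod 221)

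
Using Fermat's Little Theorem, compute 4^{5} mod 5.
4

By Fermat's Little Theorem, a^(p-1) ≡ 1 (mod p) for prime p and gcd(a, p) = 1
Here p = 5, so 4^4 ≡ 1 (mod 5)
We can reduce the exponent: 5 mod 4 = 1
So 4^5 ≡ 4^1 (mod 5)
Computing: 4^1 mod 5 = 4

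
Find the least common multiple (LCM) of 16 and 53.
848

First find GCD(16, 53) using the Euclidean algorithm:
16 = 0 × 53 + 16
53 = 3 × 16 + 5
16 = 3 × 5 + 1
5 = 5 × 1 + 0
GCD(16, 53) = 1

LCM formula: LCM(a, b) = (a × b) / GCD(a, b)
LCM(16, 53) = (16 × 53) / 1
LCM(16, 53) = 848 / 1
LCM(16, 53) = 848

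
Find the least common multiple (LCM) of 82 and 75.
6150

First find GCD(82, 75) using the Euclidean algorithm:
82 = 1 × 75 + 7
75 = 10 × 7 + 5
7 = 1 × 5 + 2
5 = 2 × 2 + 1
2 = 2 × 1 + 0
GCD(82, 75) = 1

LCM formula: LCM(a, b) = (a × b) / GCD(a, b)
LCM(82, 75) = (82 × 75) / 1
LCM(82, 75) = 6150 / 1
LCM(82, 75) = 6150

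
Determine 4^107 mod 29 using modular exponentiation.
Using Fermat: 4^{28} ≡ 1 (mod 29). 107 ≡ 23 (mod 28). So 4^{107} ≡ 4^{23} ≡ 13 (mod 29)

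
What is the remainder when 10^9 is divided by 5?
10 ≡ 0 (mod 5). 9 = 8 + 1 (binary 1001). Repeated squaring mod 5: 0^1 ≡ 0; 0^2 ≡ 0² = 0 ≡ 0; 0^4 ≡ 0² = 0 ≡ 0; 0^8 ≡ 0² = 0 ≡ 0. Multiply: 10^9 ≡ 0^8 × 0^1 ≡ 0 × 0 (mod 5): 0 × 0 = 0 ≡ 0. So 10^9 ≡ 0 (mod 5).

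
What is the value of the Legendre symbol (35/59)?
(35/59) = 35^{29} mod 59 = 1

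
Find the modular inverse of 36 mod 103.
36^(-1) ≡ 83 (mod 103). Verification: 36 × 83 = 2988 ≡ 1 (mod 103)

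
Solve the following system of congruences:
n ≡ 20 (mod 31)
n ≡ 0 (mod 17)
51

Using the Chinese Remainder Theorem:
M = product of moduli = 527
For equation 1: M_1 = 17, 17 ≡ 17 (mod 31), inverse of 17 mod 31 is 11 (check: 17 × 11 = 187 ≡ 1 (mod 31))
For equation 2: M_2 = 31, 31 ≡ 14 (mod 17), inverse of 31 mod 17 is 11 (check: 14 × 11 = 154 ≡ 1 (mod 17))
Combine: n ≡ Σ r_i×M_i×(M_i⁻¹ mod m_i) = 20×17×11 + 0×31×11 = 3740 + 0 = 3740
3740 mod 527 = 51
n ≡ 51 (mod 527)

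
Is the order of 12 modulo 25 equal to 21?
No, the actual order is 20, not 21.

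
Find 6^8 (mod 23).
8 = 8 (binary 1000). Repeated squaring mod 23: 6^1 ≡ 6; 6^2 ≡ 6² = 36 ≡ 13; 6^4 ≡ 13² = 169 ≡ 8; 6^8 ≡ 8² = 64 ≡ 18. So 6^8 ≡ 18 (mod 23).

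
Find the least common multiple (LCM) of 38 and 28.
532

First find GCD(38, 28) using the Euclidean algorithm:
38 = 1 × 28 + 10
28 = 2 × 10 + 8
10 = 1 × 8 + 2
8 = 4 × 2 + 0
GCD(38, 28) = 2

LCM formula: LCM(a, b) = (a × b) / GCD(a, b)
LCM(38, 28) = (38 × 28) / 2
LCM(38, 28) = 1064 / 2
LCM(38, 28) = 532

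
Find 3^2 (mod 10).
2 = 2 (binary 10). Repeated squaring mod 10: 3^1 ≡ 3; 3^2 ≡ 3² = 9 ≡ 9. So 3^2 ≡ 9 (mod 10).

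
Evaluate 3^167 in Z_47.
Using Fermat: 3^{46} ≡ 1 (mod 47). 167 ≡ 29 (mod 46). So 3^{167} ≡ 3^{29} ≡ 24 (mod 47)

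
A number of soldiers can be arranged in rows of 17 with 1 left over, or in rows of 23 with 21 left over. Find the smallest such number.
M = 17 × 23 = 391. M₁ = 23, y₁ ≡ 3 (mod 17). M₂ = 17, y₂ ≡ 19 (mod 23). t = 1×23×3 + 21×17×19 ≡ 205 (mod 391). The smallest positive such number is 205.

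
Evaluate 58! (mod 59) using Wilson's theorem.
By Wilson's theorem, (58)! ≡ -1 ≡ 58 (mod 59)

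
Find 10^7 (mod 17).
7 = 4 + 2 + 1 (binary 111). Repeated squaring mod 17: 10^1 ≡ 10; 10^2 ≡ 10² = 100 ≡ 15; 10^4 ≡ 15² = 225 ≡ 4. Multiply: 10^7 = 10^4 × 10^2 × 10^1 ≡ 4 × 15 × 10 (mod 17): 4 × 15 = 60 ≡ 9; 9 × 10 = 90 ≡ 5. So 10^7 ≡ 5 (mod 17).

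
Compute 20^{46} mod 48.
16

Using successive squaring:
Binary expansion of 46: 101110
Powers of 20 mod 48 (each is the square of the previous):
  20^1 ≡ 20 (mod 48)
  20^2 ≡ 20² = 400 ≡ 16 (mod 48)
  20^4 ≡ 16² = 256 ≡ 16 (mod 48)
  20^8 ≡ 16² = 256 ≡ 16 (mod 48)
  20^16 ≡ 16² = 256 ≡ 16 (mod 48)
  20^32 ≡ 16² = 256 ≡ 16 (mod 48)
46 = 32 + 8 + 4 + 2, so 20^46 = 20^32 × 20^8 × 20^4 × 20^2 ≡ 16 × 16 × 16 × 16 (mod 48)
Multiplying step by step:
  16 × 16 = 256 ≡ 16 (mod 48)
  16 × 16 = 256 ≡ 16 (mod 48)
  16 × 16 = 256 ≡ 16 (mod 48)
Result: 20^46 ≡ 16 (mod 48)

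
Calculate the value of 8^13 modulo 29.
Using repeated squaring. 13 = 8 + 4 + 1 (binary 1101). Repeated squaring mod 29: 8^1 ≡ 8; 8^2 ≡ 8² = 64 ≡ 6; 8^4 ≡ 6² = 36 ≡ 7; 8^8 ≡ 7² = 49 ≡ 20. Multiply: 8^13 = 8^8 × 8^4 × 8^1 ≡ 20 × 7 × 8 (mod 29): 20 × 7 = 140 ≡ 24; 24 × 8 = 192 ≡ 18. So 8^13 ≡ 18 (mod 29).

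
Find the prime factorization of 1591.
37 × 43

Divide by primes starting from smallest:
1591 ÷ 37 = 43
43 ÷ 43 = 1

1591 = 37 × 43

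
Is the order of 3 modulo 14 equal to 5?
No, the actual order is 6, not 5.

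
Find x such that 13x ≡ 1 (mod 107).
13^(-1) ≡ 33 (mod 107). Verification: 13 × 33 = 429 ≡ 1 (mod 107)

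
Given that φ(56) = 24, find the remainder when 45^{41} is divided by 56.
By Euler: 45^{24} ≡ 1 (mod 56) since gcd(45, 56) = 1. 41 = 1×24 + 17. So 45^{41} ≡ 45^{17} ≡ 5 (mod 56)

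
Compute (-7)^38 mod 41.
Using repeated squaring. (-7) ≡ 34 (mod 41). 38 = 32 + 4 + 2 (binary 100110). Repeated squaring mod 41: 34^1 ≡ 34; 34^2 ≡ 34² = 1156 ≡ 8; 34^4 ≡ 8² = 64 ≡ 23; 34^8 ≡ 23² = 529 ≡ 37; 34^16 ≡ 37² = 1369 ≡ 16; 34^32 ≡ 16² = 256 ≡ 10. Multiply: (-7)^38 ≡ 34^32 × 34^4 × 34^2 ≡ 10 × 23 × 8 (mod 41): 10 × 23 = 230 ≡ 25; 25 × 8 = 200 ≡ 36. So (-7)^38 ≡ 36 (mod 41).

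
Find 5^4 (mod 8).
4 = 4 (binary 100). Repeated squaring mod 8: 5^1 ≡ 5; 5^2 ≡ 5² = 25 ≡ 1; 5^4 ≡ 1² = 1 ≡ 1. So 5^4 ≡ 1 (mod 8).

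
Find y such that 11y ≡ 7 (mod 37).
4

Since gcd(11, 37) = 1 divides 7, a solution exists.
Multiply both sides by the inverse of 11 mod 37:
  11^(-1) mod 37 = 27
  x ≡ 27 × 7 ≡ 189 ≡ 4 (mod 37)
Verification: 11 × 4 = 44 = 1 × 37 + 7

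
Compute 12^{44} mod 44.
12

Using successive squaring:
Binary expansion of 44: 101100
Powers of 12 mod 44 (each is the square of the previous):
  12^1 ≡ 12 (mod 44)
  12^2 ≡ 12² = 144 ≡ 12 (mod 44)
  12^4 ≡ 12² = 144 ≡ 12 (mod 44)
  12^8 ≡ 12² = 144 ≡ 12 (mod 44)
  12^16 ≡ 12² = 144 ≡ 12 (mod 44)
  12^32 ≡ 12² = 144 ≡ 12 (mod 44)
44 = 32 + 8 + 4, so 12^44 = 12^32 × 12^8 × 12^4 ≡ 12 × 12 × 12 (mod 44)
Multiplying step by step:
  12 × 12 = 144 ≡ 12 (mod 44)
  12 × 12 = 144 ≡ 12 (mod 44)
Result: 12^44 ≡ 12 (mod 44)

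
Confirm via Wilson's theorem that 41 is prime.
(40)! mod 41 = 40. Since this equals -1 (mod 41), Wilson confirms 41 is prime.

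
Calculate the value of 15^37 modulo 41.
Using repeated squaring. 37 = 32 + 4 + 1 (binary 100101). Repeated squaring mod 41: 15^1 ≡ 15; 15^2 ≡ 15² = 225 ≡ 20; 15^4 ≡ 20² = 400 ≡ 31; 15^8 ≡ 31² = 961 ≡ 18; 15^16 ≡ 18² = 324 ≡ 37; 15^32 ≡ 37² = 1369 ≡ 16. Multiply: 15^37 = 15^32 × 15^4 × 15^1 ≡ 16 × 31 × 15 (mod 41): 16 × 31 = 496 ≡ 4; 4 × 15 = 60 ≡ 19. So 15^37 ≡ 19 (mod 41).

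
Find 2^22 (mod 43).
Using repeated squaring. 22 = 16 + 4 + 2 (binary 10110). Repeated squaring mod 43: 2^1 ≡ 2; 2^2 ≡ 2² = 4 ≡ 4; 2^4 ≡ 4² = 16 ≡ 16; 2^8 ≡ 16² = 256 ≡ 41; 2^16 ≡ 41² = 1681 ≡ 4. Multiply: 2^22 = 2^16 × 2^4 × 2^2 ≡ 4 × 16 × 4 (mod 43): 4 × 16 = 64 ≡ 21; 21 × 4 = 84 ≡ 41. So 2^22 ≡ 41 (mod 43).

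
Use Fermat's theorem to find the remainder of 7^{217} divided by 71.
14

By Fermat's Little Theorem, a^(p-1) ≡ 1 (mod p) for prime p and gcd(a, p) = 1
Here p = 71, so 7^70 ≡ 1 (mod 71)
We can reduce the exponent: 217 mod 70 = 7
So 7^217 ≡ 7^7 (mod 71)
Computing: 7^7 mod 71 = 14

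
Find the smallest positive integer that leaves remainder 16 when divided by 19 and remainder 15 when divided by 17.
M = 19 × 17 = 323. M₁ = 17, y₁ ≡ 9 (mod 19). M₂ = 19, y₂ ≡ 9 (mod 17). y = 16×17×9 + 15×19×9 ≡ 168 (mod 323). The smallest positive such number is 168.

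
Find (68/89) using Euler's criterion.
(68/89) = 68^{44} mod 89 = 1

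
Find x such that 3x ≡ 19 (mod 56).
25

Since gcd(3, 56) = 1 divides 19, a solution exists.
Multiply both sides by the inverse of 3 mod 56:
  3^(-1) mod 56 = 19
  x ≡ 19 × 19 ≡ 361 ≡ 25 (mod 56)
Verification: 3 × 25 = 75 = 1 × 56 + 19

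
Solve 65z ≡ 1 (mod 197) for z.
65^(-1) ≡ 97 (mod 197). Verification: 65 × 97 = 6305 ≡ 1 (mod 197)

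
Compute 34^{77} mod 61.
58

Using successive squaring:
Binary expansion of 77: 1001101
Powers of 34 mod 61 (each is the square of the previous):
  34^1 ≡ 34 (mod 61)
  34^2 ≡ 34² = 1156 ≡ 58 (mod 61)
  34^4 ≡ 58² = 3364 ≡ 9 (mod 61)
  34^8 ≡ 9² = 81 ≡ 20 (mod 61)
  34^16 ≡ 20² = 400 ≡ 34 (mod 61)
  34^32 ≡ 34² = 1156 ≡ 58 (mod 61)
  34^64 ≡ 58² = 3364 ≡ 9 (mod 61)
77 = 64 + 8 + 4 + 1, so 34^77 = 34^64 × 34^8 × 34^4 × 34^1 ≡ 9 × 20 × 9 × 34 (mod 61)
Multiplying step by step:
  9 × 20 = 180 ≡ 58 (mod 61)
  58 × 9 = 522 ≡ 34 (mod 61)
  34 × 34 = 1156 ≡ 58 (mod 61)
Result: 34^77 ≡ 58 (mod 61)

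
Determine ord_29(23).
Powers of 23 mod 29: 23^1≡23, 23^2≡7, 23^3≡16, 23^4≡20, 23^5≡25, 23^6≡24, 23^7≡1. Order = 7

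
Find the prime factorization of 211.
211

Divide by primes starting from smallest:
211 ÷ 211 = 1

211 = 211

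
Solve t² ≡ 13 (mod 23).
The square roots of 13 mod 23 are 6 and 17. Verify: 6² = 36 ≡ 13 (mod 23)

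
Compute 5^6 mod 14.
6 = 4 + 2 (binary 110). Repeated squaring mod 14: 5^1 ≡ 5; 5^2 ≡ 5² = 25 ≡ 11; 5^4 ≡ 11² = 121 ≡ 9. Multiply: 5^6 = 5^4 × 5^2 ≡ 9 × 11 (mod 14): 9 × 11 = 99 ≡ 1. So 5^6 ≡ 1 (mod 14).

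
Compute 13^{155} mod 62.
37

Using successive squaring:
Binary expansion of 155: 10011011
Powers of 13 mod 62 (each is the square of the previous):
  13^1 ≡ 13 (mod 62)
  13^2 ≡ 13² = 169 ≡ 45 (mod 62)
  13^4 ≡ 45² = 2025 ≡ 41 (mod 62)
  13^8 ≡ 41² = 1681 ≡ 7 (mod 62)
  13^16 ≡ 7² = 49 ≡ 49 (mod 62)
  13^32 ≡ 49² = 2401 ≡ 45 (mod 62)
  13^64 ≡ 45² = 2025 ≡ 41 (mod 62)
  13^128 ≡ 41² = 1681 ≡ 7 (mod 62)
155 = 128 + 16 + 8 + 2 + 1, so 13^155 = 13^128 × 13^16 × 13^8 × 13^2 × 13^1 ≡ 7 × 49 × 7 × 45 × 13 (mod 62)
Multiplying step by step:
  7 × 49 = 343 ≡ 33 (mod 62)
  33 × 7 = 231 ≡ 45 (mod 62)
  45 × 45 = 2025 ≡ 41 (mod 62)
  41 × 13 = 533 ≡ 37 (mod 62)
Result: 13^155 ≡ 37 (mod 62)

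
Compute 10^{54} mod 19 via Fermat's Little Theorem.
1

By Fermat's Little Theorem, a^(p-1) ≡ 1 (mod p) for prime p and gcd(a, p) = 1
Here p = 19, so 10^18 ≡ 1 (mod 19)
We can reduce the exponent: 54 mod 18 = 0
So 10^54 ≡ 10^0 (mod 19)
Computing: 10^0 mod 19 = 1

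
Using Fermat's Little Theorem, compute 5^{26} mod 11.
5

By Fermat's Little Theorem, a^(p-1) ≡ 1 (mod p) for prime p and gcd(a, p) = 1
Here p = 11, so 5^10 ≡ 1 (mod 11)
We can reduce the exponent: 26 mod 10 = 6
So 5^26 ≡ 5^6 (mod 11)
Computing: 5^6 mod 11 = 5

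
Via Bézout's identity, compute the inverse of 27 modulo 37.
Extended GCD: 27(11) + 37(-8) = 1. So 27^(-1) ≡ 11 ≡ 11 (mod 37). Verify: 27 × 11 = 297 ≡ 1 (mod 37)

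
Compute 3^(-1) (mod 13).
9

Using Extended Euclidean Algorithm:
gcd(3, 13) = 1
Bezout coefficients: 3 × -4 + 13 × 1 = 1
So 3 × -4 ≡ 1 (mod 13)
The inverse is -4 mod 13 = 9
Verification: 3 × 9 = 27 = 2 × 13 + 1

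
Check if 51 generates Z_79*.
p - 1 = 78 has prime divisors 2, 3, 13. Check 51^(78/q) mod 79 for each: 51^(78/2) = 51^39 ≡ 1, 51^(78/3) = 51^26 ≡ 23, 51^(78/13) = 51^6 ≡ 21 (mod 79). Since 51^39 ≡ 1 (mod 79), the order of 51 divides 39 (in fact the order is 39) ≠ 78, so it is not a primitive root.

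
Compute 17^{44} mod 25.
21

Using successive squaring:
Binary expansion of 44: 101100
Powers of 17 mod 25 (each is the square of the previous):
  17^1 ≡ 17 (mod 25)
  17^2 ≡ 17² = 289 ≡ 14 (mod 25)
  17^4 ≡ 14² = 196 ≡ 21 (mod 25)
  17^8 ≡ 21² = 441 ≡ 16 (mod 25)
  17^16 ≡ 16² = 256 ≡ 6 (mod 25)
  17^32 ≡ 6² = 36 ≡ 11 (mod 25)
44 = 32 + 8 + 4, so 17^44 = 17^32 × 17^8 × 17^4 ≡ 11 × 16 × 21 (mod 25)
Multiplying step by step:
  11 × 16 = 176 ≡ 1 (mod 25)
  1 × 21 = 21 ≡ 21 (mod 25)
Result: 17^44 ≡ 21 (mod 25)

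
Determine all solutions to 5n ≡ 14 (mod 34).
30

Since gcd(5, 34) = 1 divides 14, a solution exists.
Multiply both sides by the inverse of 5 mod 34:
  5^(-1) mod 34 = 7
  x ≡ 7 × 14 ≡ 98 ≡ 30 (mod 34)
Verification: 5 × 30 = 150 = 4 × 34 + 14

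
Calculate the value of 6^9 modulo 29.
9 = 8 + 1 (binary 1001). Repeated squaring mod 29: 6^1 ≡ 6; 6^2 ≡ 6² = 36 ≡ 7; 6^4 ≡ 7² = 49 ≡ 20; 6^8 ≡ 20² = 400 ≡ 23. Multiply: 6^9 = 6^8 × 6^1 ≡ 23 × 6 (mod 29): 23 × 6 = 138 ≡ 22. So 6^9 ≡ 22 (mod 29).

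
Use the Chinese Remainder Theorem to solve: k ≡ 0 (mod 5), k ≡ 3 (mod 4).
M = 5 × 4 = 20. M₁ = 4, y₁ ≡ 4 (mod 5). M₂ = 5, y₂ ≡ 1 (mod 4). k = 0×4×4 + 3×5×1 ≡ 15 (mod 20)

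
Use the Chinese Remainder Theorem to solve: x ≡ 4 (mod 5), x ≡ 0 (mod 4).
M = 5 × 4 = 20. M₁ = 4, y₁ ≡ 4 (mod 5). M₂ = 5, y₂ ≡ 1 (mod 4). x = 4×4×4 + 0×5×1 ≡ 4 (mod 20)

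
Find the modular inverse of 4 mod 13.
4^(-1) ≡ 10 (mod 13). Verification: 4 × 10 = 40 ≡ 1 (mod 13)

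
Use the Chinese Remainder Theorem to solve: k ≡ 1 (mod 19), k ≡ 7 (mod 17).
58

Using the Chinese Remainder Theorem:
M = product of moduli = 323
For equation 1: M_1 = 17, 17 ≡ 17 (mod 19), inverse of 17 mod 19 is 9 (check: 17 × 9 = 153 ≡ 1 (mod 19))
For equation 2: M_2 = 19, 19 ≡ 2 (mod 17), inverse of 19 mod 17 is 9 (check: 2 × 9 = 18 ≡ 1 (mod 17))
Combine: k ≡ Σ r_i×M_i×(M_i⁻¹ mod m_i) = 1×17×9 + 7×19×9 = 153 + 1197 = 1350
1350 mod 323 = 58
k ≡ 58 (mod 323)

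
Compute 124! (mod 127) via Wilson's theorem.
(126)! = (124)! × (125) × (126) ≡ -1 (mod 127). So (124)! ≡ -1 × [(126)(125)]^(-1) ≡ 63 (mod 127)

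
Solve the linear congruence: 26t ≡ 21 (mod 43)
19

Since gcd(26, 43) = 1 divides 21, a solution exists.
Multiply both sides by the inverse of 26 mod 43:
  26^(-1) mod 43 = 5
  x ≡ 5 × 21 ≡ 105 ≡ 19 (mod 43)
Verification: 26 × 19 = 494 = 11 × 43 + 21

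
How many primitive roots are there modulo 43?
Number of primitive roots mod 43 = φ(42) = 12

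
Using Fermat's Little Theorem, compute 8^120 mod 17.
By Fermat: 8^{16} ≡ 1 (mod 17). 120 = 7×16 + 8. So 8^{120} ≡ 8^{8} ≡ 1 (mod 17)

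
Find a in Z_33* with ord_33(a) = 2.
10 has order 2 mod 33 since 10^{2} ≡ 1 (mod 33) and no smaller power works.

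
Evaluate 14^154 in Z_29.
Using Fermat: 14^{28} ≡ 1 (mod 29). 154 ≡ 14 (mod 28). So 14^{154} ≡ 14^{14} ≡ 28 (mod 29)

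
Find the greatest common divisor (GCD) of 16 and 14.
2

Using the Euclidean algorithm:
16 = 1 × 14 + 2
14 = 7 × 2 + 0

GCD(16, 14) = 2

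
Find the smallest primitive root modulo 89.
3

A primitive root g modulo p has order p-1 = 88
Prime divisors of 88: [2, 11]
g is a primitive root iff g^(88/q) ≢ 1 (mod 89) for each prime divisor q
Testing small values:
  g = 2: 2^44 ≡ 1, 2^8 ≡ 78 (mod 89) → 2^44 ≡ 1, not primitive root
  g = 3: 3^44 ≡ 88, 3^8 ≡ 64 (mod 89) → none is 1, primitive root!
The smallest primitive root is 3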